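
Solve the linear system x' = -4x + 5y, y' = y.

Coefficient matrix A = [[-4, 5], [0, 1]].
Characteristic polynomial det(A - λI) = λ^2 + 3λ - 4 = 0.
Eigenvalues λ = -4, 1.
For λ=-4: (A-λI) row 1 is [0, 5], so an eigenvector is (1, 0).
For λ=1: (A-λI) row 1 is [-5, 5], so an eigenvector is (-1, -1).
General solution: c_1e^(-4t)(1,0) + c_2e^(t)(-1,-1).

x(t) = c_1e^(-4t) - c_2e^(t), y(t) = -c_2e^(t)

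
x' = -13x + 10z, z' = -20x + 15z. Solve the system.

Coefficient matrix A = [[-13, 10], [-20, 15]].
Characteristic polynomial det(A - λI) = λ^2 - 2λ + 5 = 0.
Eigenvalues λ = 1 ± 2i (complex conjugate pair).
For λ=1+2i: an eigenvector is (-1,-1) - i(2,3) = (-1 - 2i, -1 - 3i).
A real fundamental pair from Re and Im of e^((1+2i)t)v: X_1 = e^(t)(cos(2t)·(-1,-1) + sin(2t)·(2,3)), X_2 = e^(t)(sin(2t)·(-1,-1) - cos(2t)·(2,3)).
General solution: c_1X_1 + c_2X_2.

x(t) = 2c_1e^(t)sin(2t) - c_1e^(t)cos(2t) - c_2e^(t)sin(2t) - 2c_2e^(t)cos(2t), z(t) = 3c_1e^(t)sin(2t) - c_1e^(t)cos(2t) - c_2e^(t)sin(2t) - 3c_2e^(t)cos(2t)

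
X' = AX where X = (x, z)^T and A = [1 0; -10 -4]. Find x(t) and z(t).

x(t) = c_1e^(t), z(t) = -2c_1e^(t) + c_2e^(-4t)

Coefficient matrix A = [[1, 0], [-10, -4]].
Characteristic polynomial det(A - λI) = λ^2 + 3λ - 4 = 0.
Eigenvalues λ = 1, -4.
For λ=1: (A-λI) row 2 is [-10, -5], so an eigenvector is (1, -2).
For λ=-4: (A-λI) row 1 is [5, 0], so an eigenvector is (0, 1).
General solution: c_1e^(t)(1,-2) + c_2e^(-4t)(0,1).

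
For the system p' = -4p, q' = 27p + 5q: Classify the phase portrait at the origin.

A = [[-4,0],[27,5]]; det(A-λI) = λ^2 - λ - 20.
λ = 5, -4: opposite signs.

saddle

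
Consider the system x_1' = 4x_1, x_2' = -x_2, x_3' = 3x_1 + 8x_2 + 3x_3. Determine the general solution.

Coefficient matrix A = [[4, 0, 0], [0, -1, 0], [3, 8, 3]].
det(A - λI) = 0 gives eigenvalues λ = 4, 3, -1.
For λ=4: eigenvector (1,0,3).
For λ=3: eigenvector (0,0,1).
For λ=-1: eigenvector (0,1,-2).
General solution: K_1e^(4t)(1,0,3) + K_2e^(3t)(0,0,1) + K_3e^(-t)(0,1,-2).

x_1(t) = K_1e^(4t), x_2(t) = K_3e^(-t), x_3(t) = 3K_1e^(4t) + K_2e^(3t) - 2K_3e^(-t)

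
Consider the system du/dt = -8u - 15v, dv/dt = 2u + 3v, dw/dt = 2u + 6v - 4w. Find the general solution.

Coefficient matrix A = [[-8, -15, 0], [2, 3, 0], [2, 6, -4]].
det(A - λI) = 0 gives eigenvalues λ = -4, -2, -3.
For λ=-4: eigenvector (0,0,1).
For λ=-2: eigenvector (-5,2,1).
For λ=-3: eigenvector (3,-1,0).
General solution: c_1e^(-4t)(0,0,1) + c_2e^(-2t)(-5,2,1) + c_3e^(-3t)(3,-1,0).

u(t) = -5c_2e^(-2t) + 3c_3e^(-3t), v(t) = 2c_2e^(-2t) - c_3e^(-3t), w(t) = c_1e^(-4t) + c_2e^(-2t)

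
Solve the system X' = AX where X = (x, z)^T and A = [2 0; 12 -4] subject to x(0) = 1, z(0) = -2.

Coefficient matrix A = [[2, 0], [12, -4]].
Characteristic polynomial det(A - λI) = λ^2 + 2λ - 8 = 0.
Eigenvalues λ = 2, -4.
For λ=2: (A-λI) row 2 is [12, -6], so an eigenvector is (1, 2).
For λ=-4: (A-λI) row 1 is [6, 0], so an eigenvector is (0, 1).
General solution: c_1e^(2t)(1,2) + c_2e^(-4t)(0,1).
Applying x(0)=1, z(0)=-2 gives c_1=1, c_2=-4.

x(t) = e^(2t), z(t) = 2e^(2t) - 4e^(-4t)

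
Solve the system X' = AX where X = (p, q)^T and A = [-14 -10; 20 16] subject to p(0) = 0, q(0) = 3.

Coefficient matrix A = [[-14, -10], [20, 16]].
Characteristic polynomial det(A - λI) = λ^2 - 2λ - 24 = 0.
Eigenvalues λ = 6, -4.
For λ=6: (A-λI) row 1 is [-20, -10], so an eigenvector is (1, -2).
For λ=-4: (A-λI) row 1 is [-10, -10], so an eigenvector is (1, -1).
General solution: c_1e^(6t)(1,-2) + c_2e^(-4t)(1,-1).
Applying p(0)=0, q(0)=3 gives c_1=-3, c_2=3.

p(t) = -3e^(6t) + 3e^(-4t), q(t) = 6e^(6t) - 3e^(-4t)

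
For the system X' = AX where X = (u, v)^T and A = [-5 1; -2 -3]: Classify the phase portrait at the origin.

A = [[-5,1],[-2,-3]]; det(A-λI) = λ^2 + 8λ + 17.
λ = -4 ± i: negative real part.

stable spiral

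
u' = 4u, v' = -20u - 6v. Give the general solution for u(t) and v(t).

u(t) = -K_1e^(4t), v(t) = 2K_1e^(4t) - K_2e^(-6t)

Coefficient matrix A = [[4, 0], [-20, -6]].
Characteristic polynomial det(A - λI) = λ^2 + 2λ - 24 = 0.
Eigenvalues λ = 4, -6.
For λ=4: (A-λI) row 2 is [-20, -10], so an eigenvector is (-1, 2).
For λ=-6: (A-λI) row 1 is [10, 0], so an eigenvector is (0, -1).
General solution: K_1e^(4t)(-1,2) + K_2e^(-6t)(0,-1).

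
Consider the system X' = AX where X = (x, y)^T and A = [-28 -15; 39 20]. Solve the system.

Coefficient matrix A = [[-28, -15], [39, 20]].
Characteristic polynomial det(A - λI) = λ^2 + 8λ + 25 = 0.
Eigenvalues λ = -4 ± 3i (complex conjugate pair).
For λ=-4+3i: an eigenvector is (2,-3) - i(-1,2) = (2 + i, -3 - 2i).
A real fundamental pair from Re and Im of e^((-4+3i)t)v: X_1 = e^(-4t)(cos(3t)·(2,-3) + sin(3t)·(-1,2)), X_2 = e^(-4t)(sin(3t)·(2,-3) - cos(3t)·(-1,2)).
General solution: c_1X_1 + c_2X_2.

x(t) = -c_1e^(-4t)sin(3t) + 2c_1e^(-4t)cos(3t) + 2c_2e^(-4t)sin(3t) + c_2e^(-4t)cos(3t), y(t) = 2c_1e^(-4t)sin(3t) - 3c_1e^(-4t)cos(3t) - 3c_2e^(-4t)sin(3t) - 2c_2e^(-4t)cos(3t)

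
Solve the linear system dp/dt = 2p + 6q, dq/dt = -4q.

Coefficient matrix A = [[2, 6], [0, -4]].
Characteristic polynomial det(A - λI) = λ^2 + 2λ - 8 = 0.
Eigenvalues λ = 2, -4.
For λ=2: (A-λI) row 1 is [0, 6], so an eigenvector is (-1, 0).
For λ=-4: (A-λI) row 1 is [6, 6], so an eigenvector is (1, -1).
General solution: K_1e^(2t)(-1,0) + K_2e^(-4t)(1,-1).

p(t) = -K_1e^(2t) + K_2e^(-4t), q(t) = -K_2e^(-4t)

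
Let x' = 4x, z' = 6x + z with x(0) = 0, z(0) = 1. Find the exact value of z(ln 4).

A = [[4,0],[6,1]]; eigenvalues λ = 4, 1.
Eigenvectors: (1,2) for λ=4, (0,-1) for λ=1.
From the initial condition, c_1 = 0, c_2 = -1.
z(ln 4) = (0)(4^4)(2) + (-1)(4^1)(-1) = 4.

4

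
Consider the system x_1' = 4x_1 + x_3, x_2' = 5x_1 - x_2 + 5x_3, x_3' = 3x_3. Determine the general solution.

x_1(t) = K_1e^(4t) - K_3e^(3t), x_2(t) = K_1e^(4t) + K_2e^(-t), x_3(t) = K_3e^(3t)

Coefficient matrix A = [[4, 0, 1], [5, -1, 5], [0, 0, 3]].
det(A - λI) = 0 gives eigenvalues λ = 4, -1, 3.
For λ=4: eigenvector (1,1,0).
For λ=-1: eigenvector (0,1,0).
For λ=3: eigenvector (-1,0,1).
General solution: K_1e^(4t)(1,1,0) + K_2e^(-t)(0,1,0) + K_3e^(3t)(-1,0,1).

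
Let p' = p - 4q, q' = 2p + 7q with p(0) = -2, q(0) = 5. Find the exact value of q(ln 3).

A = [[1,-4],[2,7]]; eigenvalues λ = 3, 5.
Eigenvectors: (2,-1) for λ=3, (-1,1) for λ=5.
From the initial condition, c_1 = 3, c_2 = 8.
q(ln 3) = (3)(3^3)(-1) + (8)(3^5)(1) = 1863.

1863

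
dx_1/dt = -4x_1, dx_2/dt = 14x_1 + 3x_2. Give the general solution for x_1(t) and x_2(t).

Coefficient matrix A = [[-4, 0], [14, 3]].
Characteristic polynomial det(A - λI) = λ^2 + λ - 12 = 0.
Eigenvalues λ = 3, -4.
For λ=3: (A-λI) row 1 is [-7, 0], so an eigenvector is (0, 1).
For λ=-4: (A-λI) row 2 is [14, 7], so an eigenvector is (1, -2).
General solution: c_1e^(3t)(0,1) + c_2e^(-4t)(1,-2).

x_1(t) = c_2e^(-4t), x_2(t) = c_1e^(3t) - 2c_2e^(-4t)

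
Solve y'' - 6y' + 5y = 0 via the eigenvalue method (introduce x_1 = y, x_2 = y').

y(t) = K_1e^(5t) + K_2e^(t)

Let x_1 = y, x_2 = y'. Then x_1' = x_2 and x_2' = -5x_1 + 6x_2.
A = [[0,1],[-5,6]]; det(A-λI) = λ^2 - 6λ + 5.
Eigenvalues λ = 5, 1 with eigenvectors (1,5), (1,1).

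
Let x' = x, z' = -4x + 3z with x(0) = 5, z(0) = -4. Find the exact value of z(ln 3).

A = [[1,0],[-4,3]]; eigenvalues λ = 1, 3.
Eigenvectors: (-1,-2) for λ=1, (0,-1) for λ=3.
From the initial condition, c_1 = -5, c_2 = 14.
z(ln 3) = (-5)(3^1)(-2) + (14)(3^3)(-1) = -348.

-348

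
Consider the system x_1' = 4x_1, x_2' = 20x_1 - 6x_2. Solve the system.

x_1(t) = K_1e^(4t), x_2(t) = 2K_1e^(4t) - K_2e^(-6t)

Coefficient matrix A = [[4, 0], [20, -6]].
Characteristic polynomial det(A - λI) = λ^2 + 2λ - 24 = 0.
Eigenvalues λ = 4, -6.
For λ=4: (A-λI) row 2 is [20, -10], so an eigenvector is (1, 2).
For λ=-6: (A-λI) row 1 is [10, 0], so an eigenvector is (0, -1).
General solution: K_1e^(4t)(1,2) + K_2e^(-6t)(0,-1).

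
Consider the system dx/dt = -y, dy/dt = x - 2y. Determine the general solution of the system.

Coefficient matrix A = [[0, -1], [1, -2]].
Characteristic polynomial det(A - λI) = λ^2 + 2λ + 1 = 0.
Single eigenvalue λ = -1 with algebraic multiplicity 2.
Eigenvector v = (-1,-1); generalized eigenvector w with (A-λI)w=v is (0,1).
General solution: e^(-t)[K_1·v + K_2·(t·v + w)].

x(t) = -K_1e^(-t) - K_2te^(-t), y(t) = -K_1e^(-t) - K_2te^(-t) + K_2e^(-t)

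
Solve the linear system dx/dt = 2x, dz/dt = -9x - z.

x(t) = -c_1e^(2t), z(t) = 3c_1e^(2t) - c_2e^(-t)

Coefficient matrix A = [[2, 0], [-9, -1]].
Characteristic polynomial det(A - λI) = λ^2 - λ - 2 = 0.
Eigenvalues λ = 2, -1.
For λ=2: (A-λI) row 2 is [-9, -3], so an eigenvector is (-1, 3).
For λ=-1: (A-λI) row 1 is [3, 0], so an eigenvector is (0, -1).
General solution: c_1e^(2t)(-1,3) + c_2e^(-t)(0,-1).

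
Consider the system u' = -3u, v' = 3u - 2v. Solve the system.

Coefficient matrix A = [[-3, 0], [3, -2]].
Characteristic polynomial det(A - λI) = λ^2 + 5λ + 6 = 0.
Eigenvalues λ = -2, -3.
For λ=-2: (A-λI) row 1 is [-1, 0], so an eigenvector is (0, 1).
For λ=-3: (A-λI) row 2 is [3, 1], so an eigenvector is (-1, 3).
General solution: C_1e^(-2t)(0,1) + C_2e^(-3t)(-1,3).

u(t) = -C_2e^(-3t), v(t) = C_1e^(-2t) + 3C_2e^(-3t)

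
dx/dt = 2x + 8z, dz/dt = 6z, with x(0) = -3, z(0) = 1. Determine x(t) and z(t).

x(t) = 2e^(6t) - 5e^(2t), z(t) = e^(6t)

Coefficient matrix A = [[2, 8], [0, 6]].
Characteristic polynomial det(A - λI) = λ^2 - 8λ + 12 = 0.
Eigenvalues λ = 6, 2.
For λ=6: (A-λI) row 1 is [-4, 8], so an eigenvector is (-2, -1).
For λ=2: (A-λI) row 1 is [0, 8], so an eigenvector is (1, 0).
General solution: K_1e^(6t)(-2,-1) + K_2e^(2t)(1,0).
Applying x(0)=-3, z(0)=1 gives K_1=-1, K_2=-5.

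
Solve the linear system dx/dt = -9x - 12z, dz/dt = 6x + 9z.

Coefficient matrix A = [[-9, -12], [6, 9]].
Characteristic polynomial det(A - λI) = λ^2 - 9 = 0.
Eigenvalues λ = -3, 3.
For λ=-3: (A-λI) row 1 is [-6, -12], so an eigenvector is (-2, 1).
For λ=3: (A-λI) row 1 is [-12, -12], so an eigenvector is (1, -1).
General solution: K_1e^(-3t)(-2,1) + K_2e^(3t)(1,-1).

x(t) = -2K_1e^(-3t) + K_2e^(3t), z(t) = K_1e^(-3t) - K_2e^(3t)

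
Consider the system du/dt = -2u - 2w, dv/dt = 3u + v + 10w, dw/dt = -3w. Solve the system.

Coefficient matrix A = [[-2, 0, -2], [3, 1, 10], [0, 0, -3]].
det(A - λI) = 0 gives eigenvalues λ = -3, 1, -2.
For λ=-3: eigenvector (2,-4,1).
For λ=1: eigenvector (0,1,0).
For λ=-2: eigenvector (1,-1,0).
General solution: c_1e^(-3t)(2,-4,1) + c_2e^(t)(0,1,0) + c_3e^(-2t)(1,-1,0).

u(t) = 2c_1e^(-3t) + c_3e^(-2t), v(t) = -4c_1e^(-3t) + c_2e^(t) - c_3e^(-2t), w(t) = c_1e^(-3t)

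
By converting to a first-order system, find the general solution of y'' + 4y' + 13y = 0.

Let x_1 = y, x_2 = y'. Then x_1' = x_2 and x_2' = -13x_1 - 4x_2.
A = [[0,1],[-13,-4]]; det(A-λI) = λ^2 + 4λ + 13.
Eigenvalues λ = -2 ± 3i.

y(t) = C_1e^(-2t)cos(3t) + C_2e^(-2t)sin(3t)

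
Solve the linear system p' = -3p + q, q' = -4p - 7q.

p(t) = c_1e^(-5t) + c_2te^(-5t) + 2c_2e^(-5t), q(t) = -2c_1e^(-5t) - 2c_2te^(-5t) - 3c_2e^(-5t)

Coefficient matrix A = [[-3, 1], [-4, -7]].
Characteristic polynomial det(A - λI) = λ^2 + 10λ + 25 = 0.
Single eigenvalue λ = -5 with algebraic multiplicity 2.
Eigenvector v = (1,-2); generalized eigenvector w with (A-λI)w=v is (2,-3).
General solution: e^(-5t)[c_1·v + c_2·(t·v + w)].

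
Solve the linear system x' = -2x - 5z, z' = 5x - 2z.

Coefficient matrix A = [[-2, -5], [5, -2]].
Characteristic polynomial det(A - λI) = λ^2 + 4λ + 29 = 0.
Eigenvalues λ = -2 ± 5i (complex conjugate pair).
For λ=-2+5i: an eigenvector is (0,1) - i(-1,0) = (0 + i, 1).
A real fundamental pair from Re and Im of e^((-2+5i)t)v: X_1 = e^(-2t)(cos(5t)·(0,1) + sin(5t)·(-1,0)), X_2 = e^(-2t)(sin(5t)·(0,1) - cos(5t)·(-1,0)).
General solution: c_1X_1 + c_2X_2.

x(t) = -c_1e^(-2t)sin(5t) + c_2e^(-2t)cos(5t), z(t) = c_1e^(-2t)cos(5t) + c_2e^(-2t)sin(5t)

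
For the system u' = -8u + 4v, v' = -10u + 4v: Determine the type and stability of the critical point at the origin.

stable spiral

A = [[-8,4],[-10,4]]; det(A-λI) = λ^2 + 4λ + 8.
λ = -2 ± 2i: negative real part.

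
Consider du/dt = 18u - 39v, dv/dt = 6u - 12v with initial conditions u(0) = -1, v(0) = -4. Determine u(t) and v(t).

Coefficient matrix A = [[18, -39], [6, -12]].
Characteristic polynomial det(A - λI) = λ^2 - 6λ + 18 = 0.
Eigenvalues λ = 3 ± 3i (complex conjugate pair).
For λ=3+3i: an eigenvector is (3,1) - i(2,1) = (3 - 2i, 1 - i).
A real fundamental pair from Re and Im of e^((3+3i)t)v: X_1 = e^(3t)(cos(3t)·(3,1) + sin(3t)·(2,1)), X_2 = e^(3t)(sin(3t)·(3,1) - cos(3t)·(2,1)).
General solution: C_1X_1 + C_2X_2.
Applying u(0)=-1, v(0)=-4 gives C_1=7, C_2=11.

u(t) = 47e^(3t)sin(3t) - e^(3t)cos(3t), v(t) = 18e^(3t)sin(3t) - 4e^(3t)cos(3t)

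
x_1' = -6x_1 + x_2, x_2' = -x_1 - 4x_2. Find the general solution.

x_1(t) = -C_1e^(-5t) - C_2te^(-5t) - C_2e^(-5t), x_2(t) = -C_1e^(-5t) - C_2te^(-5t) - 2C_2e^(-5t)

Coefficient matrix A = [[-6, 1], [-1, -4]].
Characteristic polynomial det(A - λI) = λ^2 + 10λ + 25 = 0.
Single eigenvalue λ = -5 with algebraic multiplicity 2.
Eigenvector v = (-1,-1); generalized eigenvector w with (A-λI)w=v is (-1,-2).
General solution: e^(-5t)[C_1·v + C_2·(t·v + w)].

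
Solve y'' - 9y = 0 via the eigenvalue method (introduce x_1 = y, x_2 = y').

Let x_1 = y, x_2 = y'. Then x_1' = x_2 and x_2' = 9x_1.
A = [[0,1],[9,0]]; det(A-λI) = λ^2 - 9.
Eigenvalues λ = 3, -3 with eigenvectors (1,3), (1,-3).

y(t) = C_1e^(3t) + C_2e^(-3t)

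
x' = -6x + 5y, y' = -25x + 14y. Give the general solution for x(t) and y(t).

Coefficient matrix A = [[-6, 5], [-25, 14]].
Characteristic polynomial det(A - λI) = λ^2 - 8λ + 41 = 0.
Eigenvalues λ = 4 ± 5i (complex conjugate pair).
For λ=4+5i: an eigenvector is (-1,-2) - i(0,1) = (-1, -2 - i).
A real fundamental pair from Re and Im of e^((4+5i)t)v: X_1 = e^(4t)(cos(5t)·(-1,-2) + sin(5t)·(0,1)), X_2 = e^(4t)(sin(5t)·(-1,-2) - cos(5t)·(0,1)).
General solution: K_1X_1 + K_2X_2.

x(t) = -K_1e^(4t)cos(5t) - K_2e^(4t)sin(5t), y(t) = K_1e^(4t)sin(5t) - 2K_1e^(4t)cos(5t) - 2K_2e^(4t)sin(5t) - K_2e^(4t)cos(5t)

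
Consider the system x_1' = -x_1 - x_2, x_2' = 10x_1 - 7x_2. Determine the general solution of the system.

Coefficient matrix A = [[-1, -1], [10, -7]].
Characteristic polynomial det(A - λI) = λ^2 + 8λ + 17 = 0.
Eigenvalues λ = -4 ± i (complex conjugate pair).
For λ=-4+i: an eigenvector is (1,3) - i(0,1) = (1, 3 - i).
A real fundamental pair from Re and Im of e^((-4+i)t)v: X_1 = e^(-4t)(cos(t)·(1,3) + sin(t)·(0,1)), X_2 = e^(-4t)(sin(t)·(1,3) - cos(t)·(0,1)).
General solution: K_1X_1 + K_2X_2.

x_1(t) = K_1e^(-4t)cos(t) + K_2e^(-4t)sin(t), x_2(t) = K_1e^(-4t)sin(t) + 3K_1e^(-4t)cos(t) + 3K_2e^(-4t)sin(t) - K_2e^(-4t)cos(t)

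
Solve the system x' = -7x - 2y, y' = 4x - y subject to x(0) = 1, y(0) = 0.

x(t) = -e^(-3t) + 2e^(-5t), y(t) = 2e^(-3t) - 2e^(-5t)

Coefficient matrix A = [[-7, -2], [4, -1]].
Characteristic polynomial det(A - λI) = λ^2 + 8λ + 15 = 0.
Eigenvalues λ = -5, -3.
For λ=-5: (A-λI) row 1 is [-2, -2], so an eigenvector is (-1, 1).
For λ=-3: (A-λI) row 1 is [-4, -2], so an eigenvector is (1, -2).
General solution: C_1e^(-5t)(-1,1) + C_2e^(-3t)(1,-2).
Applying x(0)=1, y(0)=0 gives C_1=-2, C_2=-1.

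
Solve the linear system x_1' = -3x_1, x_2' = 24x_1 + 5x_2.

Coefficient matrix A = [[-3, 0], [24, 5]].
Characteristic polynomial det(A - λI) = λ^2 - 2λ - 15 = 0.
Eigenvalues λ = 5, -3.
For λ=5: (A-λI) row 1 is [-8, 0], so an eigenvector is (0, -1).
For λ=-3: (A-λI) row 2 is [24, 8], so an eigenvector is (-1, 3).
General solution: c_1e^(5t)(0,-1) + c_2e^(-3t)(-1,3).

x_1(t) = -c_2e^(-3t), x_2(t) = -c_1e^(5t) + 3c_2e^(-3t)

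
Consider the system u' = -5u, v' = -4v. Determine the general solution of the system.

u(t) = K_2e^(-5t), v(t) = -K_1e^(-4t)

Coefficient matrix A = [[-5, 0], [0, -4]].
Characteristic polynomial det(A - λI) = λ^2 + 9λ + 20 = 0.
Eigenvalues λ = -4, -5.
For λ=-4: (A-λI) row 1 is [-1, 0], so an eigenvector is (0, -1).
For λ=-5: (A-λI) row 2 is [0, 1], so an eigenvector is (1, 0).
General solution: K_1e^(-4t)(0,-1) + K_2e^(-5t)(1,0).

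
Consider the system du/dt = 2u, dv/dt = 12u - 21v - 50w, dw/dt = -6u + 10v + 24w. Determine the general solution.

u(t) = C_2e^(2t), v(t) = 5C_1e^(-t) - 6C_2e^(2t) - 2C_3e^(4t), w(t) = -2C_1e^(-t) + 3C_2e^(2t) + C_3e^(4t)

Coefficient matrix A = [[2, 0, 0], [12, -21, -50], [-6, 10, 24]].
det(A - λI) = 0 gives eigenvalues λ = -1, 2, 4.
For λ=-1: eigenvector (0,5,-2).
For λ=2: eigenvector (1,-6,3).
For λ=4: eigenvector (0,-2,1).
General solution: C_1e^(-t)(0,5,-2) + C_2e^(2t)(1,-6,3) + C_3e^(4t)(0,-2,1).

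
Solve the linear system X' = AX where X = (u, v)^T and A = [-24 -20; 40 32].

u(t) = -C_1e^(4t)sin(4t) - 2C_1e^(4t)cos(4t) - 2C_2e^(4t)sin(4t) + C_2e^(4t)cos(4t), v(t) = C_1e^(4t)sin(4t) + 3C_1e^(4t)cos(4t) + 3C_2e^(4t)sin(4t) - C_2e^(4t)cos(4t)

Coefficient matrix A = [[-24, -20], [40, 32]].
Characteristic polynomial det(A - λI) = λ^2 - 8λ + 32 = 0.
Eigenvalues λ = 4 ± 4i (complex conjugate pair).
For λ=4+4i: an eigenvector is (-2,3) - i(-1,1) = (-2 + i, 3 - i).
A real fundamental pair from Re and Im of e^((4+4i)t)v: X_1 = e^(4t)(cos(4t)·(-2,3) + sin(4t)·(-1,1)), X_2 = e^(4t)(sin(4t)·(-2,3) - cos(4t)·(-1,1)).
General solution: C_1X_1 + C_2X_2.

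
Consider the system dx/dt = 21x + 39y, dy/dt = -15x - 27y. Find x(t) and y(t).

x(t) = -2c_1e^(-3t)sin(3t) + 3c_1e^(-3t)cos(3t) + 3c_2e^(-3t)sin(3t) + 2c_2e^(-3t)cos(3t), y(t) = c_1e^(-3t)sin(3t) - 2c_1e^(-3t)cos(3t) - 2c_2e^(-3t)sin(3t) - c_2e^(-3t)cos(3t)

Coefficient matrix A = [[21, 39], [-15, -27]].
Characteristic polynomial det(A - λI) = λ^2 + 6λ + 18 = 0.
Eigenvalues λ = -3 ± 3i (complex conjugate pair).
For λ=-3+3i: an eigenvector is (3,-2) - i(-2,1) = (3 + 2i, -2 - i).
A real fundamental pair from Re and Im of e^((-3+3i)t)v: X_1 = e^(-3t)(cos(3t)·(3,-2) + sin(3t)·(-2,1)), X_2 = e^(-3t)(sin(3t)·(3,-2) - cos(3t)·(-2,1)).
General solution: c_1X_1 + c_2X_2.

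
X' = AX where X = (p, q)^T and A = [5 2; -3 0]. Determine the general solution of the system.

Coefficient matrix A = [[5, 2], [-3, 0]].
Characteristic polynomial det(A - λI) = λ^2 - 5λ + 6 = 0.
Eigenvalues λ = 2, 3.
For λ=2: (A-λI) row 1 is [3, 2], so an eigenvector is (-2, 3).
For λ=3: (A-λI) row 1 is [2, 2], so an eigenvector is (-1, 1).
General solution: C_1e^(2t)(-2,3) + C_2e^(3t)(-1,1).

p(t) = -2C_1e^(2t) - C_2e^(3t), q(t) = 3C_1e^(2t) + C_2e^(3t)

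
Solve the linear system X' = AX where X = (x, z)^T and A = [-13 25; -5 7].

x(t) = -2C_1e^(-3t)sin(5t) + C_1e^(-3t)cos(5t) + C_2e^(-3t)sin(5t) + 2C_2e^(-3t)cos(5t), z(t) = -C_1e^(-3t)sin(5t) + C_2e^(-3t)cos(5t)

Coefficient matrix A = [[-13, 25], [-5, 7]].
Characteristic polynomial det(A - λI) = λ^2 + 6λ + 34 = 0.
Eigenvalues λ = -3 ± 5i (complex conjugate pair).
For λ=-3+5i: an eigenvector is (1,0) - i(-2,-1) = (1 + 2i, 0 + i).
A real fundamental pair from Re and Im of e^((-3+5i)t)v: X_1 = e^(-3t)(cos(5t)·(1,0) + sin(5t)·(-2,-1)), X_2 = e^(-3t)(sin(5t)·(1,0) - cos(5t)·(-2,-1)).
General solution: C_1X_1 + C_2X_2.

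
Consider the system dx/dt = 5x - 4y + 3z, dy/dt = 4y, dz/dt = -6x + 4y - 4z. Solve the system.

Coefficient matrix A = [[5, -4, 3], [0, 4, 0], [-6, 4, -4]].
det(A - λI) = 0 gives eigenvalues λ = -1, 2, 4.
For λ=-1: eigenvector (-1,0,2).
For λ=2: eigenvector (-1,0,1).
For λ=4: eigenvector (-2,1,2).
General solution: c_1e^(-t)(-1,0,2) + c_2e^(2t)(-1,0,1) + c_3e^(4t)(-2,1,2).

x(t) = -c_1e^(-t) - c_2e^(2t) - 2c_3e^(4t), y(t) = c_3e^(4t), z(t) = 2c_1e^(-t) + c_2e^(2t) + 2c_3e^(4t)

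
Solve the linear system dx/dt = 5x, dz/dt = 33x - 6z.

x(t) = -K_2e^(5t), z(t) = -K_1e^(-6t) - 3K_2e^(5t)

Coefficient matrix A = [[5, 0], [33, -6]].
Characteristic polynomial det(A - λI) = λ^2 + λ - 30 = 0.
Eigenvalues λ = -6, 5.
For λ=-6: (A-λI) row 1 is [11, 0], so an eigenvector is (0, -1).
For λ=5: (A-λI) row 2 is [33, -11], so an eigenvector is (-1, -3).
General solution: K_1e^(-6t)(0,-1) + K_2e^(5t)(-1,-3).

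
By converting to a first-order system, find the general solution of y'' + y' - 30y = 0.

y(t) = c_1e^(5t) + c_2e^(-6t)

Let x_1 = y, x_2 = y'. Then x_1' = x_2 and x_2' = 30x_1 - x_2.
A = [[0,1],[30,-1]]; det(A-λI) = λ^2 + λ - 30.
Eigenvalues λ = 5, -6 with eigenvectors (1,5), (1,-6).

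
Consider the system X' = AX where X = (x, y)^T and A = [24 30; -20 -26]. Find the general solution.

Coefficient matrix A = [[24, 30], [-20, -26]].
Characteristic polynomial det(A - λI) = λ^2 + 2λ - 24 = 0.
Eigenvalues λ = 4, -6.
For λ=4: (A-λI) row 1 is [20, 30], so an eigenvector is (3, -2).
For λ=-6: (A-λI) row 1 is [30, 30], so an eigenvector is (-1, 1).
General solution: c_1e^(4t)(3,-2) + c_2e^(-6t)(-1,1).

x(t) = 3c_1e^(4t) - c_2e^(-6t), y(t) = -2c_1e^(4t) + c_2e^(-6t)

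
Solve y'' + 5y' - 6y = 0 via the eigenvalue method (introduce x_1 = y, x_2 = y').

y(t) = c_1e^(t) + c_2e^(-6t)

Let x_1 = y, x_2 = y'. Then x_1' = x_2 and x_2' = 6x_1 - 5x_2.
A = [[0,1],[6,-5]]; det(A-λI) = λ^2 + 5λ - 6.
Eigenvalues λ = 1, -6 with eigenvectors (1,1), (1,-6).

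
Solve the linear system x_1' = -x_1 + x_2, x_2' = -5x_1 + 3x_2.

Coefficient matrix A = [[-1, 1], [-5, 3]].
Characteristic polynomial det(A - λI) = λ^2 - 2λ + 2 = 0.
Eigenvalues λ = 1 ± i (complex conjugate pair).
For λ=1+i: an eigenvector is (1,2) - i(0,-1) = (1, 2 + i).
A real fundamental pair from Re and Im of e^((1+i)t)v: X_1 = e^(t)(cos(t)·(1,2) + sin(t)·(0,-1)), X_2 = e^(t)(sin(t)·(1,2) - cos(t)·(0,-1)).
General solution: C_1X_1 + C_2X_2.

x_1(t) = C_1e^(t)cos(t) + C_2e^(t)sin(t), x_2(t) = -C_1e^(t)sin(t) + 2C_1e^(t)cos(t) + 2C_2e^(t)sin(t) + C_2e^(t)cos(t)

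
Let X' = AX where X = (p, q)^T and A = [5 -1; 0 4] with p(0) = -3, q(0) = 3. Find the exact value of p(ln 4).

-5376

A = [[5,-1],[0,4]]; eigenvalues λ = 4, 5.
Eigenvectors: (1,1) for λ=4, (-1,0) for λ=5.
From the initial condition, c_1 = 3, c_2 = 6.
p(ln 4) = (3)(4^4)(1) + (6)(4^5)(-1) = -5376.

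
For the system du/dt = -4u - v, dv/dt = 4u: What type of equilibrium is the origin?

A = [[-4,-1],[4,0]]; det(A-λI) = λ^2 + 4λ + 4.
repeated λ = -2 with a single eigenvector.

stable improper node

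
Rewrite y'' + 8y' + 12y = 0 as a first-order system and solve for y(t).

Let x_1 = y, x_2 = y'. Then x_1' = x_2 and x_2' = -12x_1 - 8x_2.
A = [[0,1],[-12,-8]]; det(A-λI) = λ^2 + 8λ + 12.
Eigenvalues λ = -6, -2 with eigenvectors (1,-6), (1,-2).

y(t) = C_1e^(-6t) + C_2e^(-2t)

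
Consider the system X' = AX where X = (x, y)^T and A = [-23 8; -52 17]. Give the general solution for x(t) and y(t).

x(t) = -C_1e^(-3t)sin(4t) - C_1e^(-3t)cos(4t) - C_2e^(-3t)sin(4t) + C_2e^(-3t)cos(4t), y(t) = -2C_1e^(-3t)sin(4t) - 3C_1e^(-3t)cos(4t) - 3C_2e^(-3t)sin(4t) + 2C_2e^(-3t)cos(4t)

Coefficient matrix A = [[-23, 8], [-52, 17]].
Characteristic polynomial det(A - λI) = λ^2 + 6λ + 25 = 0.
Eigenvalues λ = -3 ± 4i (complex conjugate pair).
For λ=-3+4i: an eigenvector is (-1,-3) - i(-1,-2) = (-1 + i, -3 + 2i).
A real fundamental pair from Re and Im of e^((-3+4i)t)v: X_1 = e^(-3t)(cos(4t)·(-1,-3) + sin(4t)·(-1,-2)), X_2 = e^(-3t)(sin(4t)·(-1,-3) - cos(4t)·(-1,-2)).
General solution: C_1X_1 + C_2X_2.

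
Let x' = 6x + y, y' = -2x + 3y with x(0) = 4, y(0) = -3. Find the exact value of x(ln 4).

A = [[6,1],[-2,3]]; eigenvalues λ = 5, 4.
Eigenvectors: (1,-1) for λ=5, (-1,2) for λ=4.
From the initial condition, c_1 = 5, c_2 = 1.
x(ln 4) = (5)(4^5)(1) + (1)(4^4)(-1) = 4864.

4864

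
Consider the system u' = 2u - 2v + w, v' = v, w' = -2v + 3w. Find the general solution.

Coefficient matrix A = [[2, -2, 1], [0, 1, 0], [0, -2, 3]].
det(A - λI) = 0 gives eigenvalues λ = 2, 1, 3.
For λ=2: eigenvector (1,0,0).
For λ=1: eigenvector (1,1,1).
For λ=3: eigenvector (1,0,1).
General solution: K_1e^(2t)(1,0,0) + K_2e^(t)(1,1,1) + K_3e^(3t)(1,0,1).

u(t) = K_1e^(2t) + K_2e^(t) + K_3e^(3t), v(t) = K_2e^(t), w(t) = K_2e^(t) + K_3e^(3t)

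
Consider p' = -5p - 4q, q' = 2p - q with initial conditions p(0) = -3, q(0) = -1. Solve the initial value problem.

Coefficient matrix A = [[-5, -4], [2, -1]].
Characteristic polynomial det(A - λI) = λ^2 + 6λ + 13 = 0.
Eigenvalues λ = -3 ± 2i (complex conjugate pair).
For λ=-3+2i: an eigenvector is (-1,0) - i(1,-1) = (-1 - i, 0 + i).
A real fundamental pair from Re and Im of e^((-3+2i)t)v: X_1 = e^(-3t)(cos(2t)·(-1,0) + sin(2t)·(1,-1)), X_2 = e^(-3t)(sin(2t)·(-1,0) - cos(2t)·(1,-1)).
General solution: K_1X_1 + K_2X_2.
Applying p(0)=-3, q(0)=-1 gives K_1=4, K_2=-1.

p(t) = 5e^(-3t)sin(2t) - 3e^(-3t)cos(2t), q(t) = -4e^(-3t)sin(2t) - e^(-3t)cos(2t)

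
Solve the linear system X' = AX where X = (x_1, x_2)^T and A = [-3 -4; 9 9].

x_1(t) = 2K_1e^(3t) + 2K_2te^(3t) + K_2e^(3t), x_2(t) = -3K_1e^(3t) - 3K_2te^(3t) - 2K_2e^(3t)

Coefficient matrix A = [[-3, -4], [9, 9]].
Characteristic polynomial det(A - λI) = λ^2 - 6λ + 9 = 0.
Single eigenvalue λ = 3 with algebraic multiplicity 2.
Eigenvector v = (2,-3); generalized eigenvector w with (A-λI)w=v is (1,-2).
General solution: e^(3t)[K_1·v + K_2·(t·v + w)].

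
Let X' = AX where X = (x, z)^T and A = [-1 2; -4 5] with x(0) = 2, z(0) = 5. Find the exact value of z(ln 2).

46

A = [[-1,2],[-4,5]]; eigenvalues λ = 1, 3.
Eigenvectors: (1,1) for λ=1, (1,2) for λ=3.
From the initial condition, c_1 = -1, c_2 = 3.
z(ln 2) = (-1)(2^1)(1) + (3)(2^3)(2) = 46.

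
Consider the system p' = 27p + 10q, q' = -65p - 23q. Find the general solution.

Coefficient matrix A = [[27, 10], [-65, -23]].
Characteristic polynomial det(A - λI) = λ^2 - 4λ + 29 = 0.
Eigenvalues λ = 2 ± 5i (complex conjugate pair).
For λ=2+5i: an eigenvector is (-1,2) - i(-1,3) = (-1 + i, 2 - 3i).
A real fundamental pair from Re and Im of e^((2+5i)t)v: X_1 = e^(2t)(cos(5t)·(-1,2) + sin(5t)·(-1,3)), X_2 = e^(2t)(sin(5t)·(-1,2) - cos(5t)·(-1,3)).
General solution: C_1X_1 + C_2X_2.

p(t) = -C_1e^(2t)sin(5t) - C_1e^(2t)cos(5t) - C_2e^(2t)sin(5t) + C_2e^(2t)cos(5t), q(t) = 3C_1e^(2t)sin(5t) + 2C_1e^(2t)cos(5t) + 2C_2e^(2t)sin(5t) - 3C_2e^(2t)cos(5t)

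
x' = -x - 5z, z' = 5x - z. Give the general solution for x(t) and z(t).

Coefficient matrix A = [[-1, -5], [5, -1]].
Characteristic polynomial det(A - λI) = λ^2 + 2λ + 26 = 0.
Eigenvalues λ = -1 ± 5i (complex conjugate pair).
For λ=-1+5i: an eigenvector is (0,1) - i(-1,0) = (0 + i, 1).
A real fundamental pair from Re and Im of e^((-1+5i)t)v: X_1 = e^(-t)(cos(5t)·(0,1) + sin(5t)·(-1,0)), X_2 = e^(-t)(sin(5t)·(0,1) - cos(5t)·(-1,0)).
General solution: c_1X_1 + c_2X_2.

x(t) = -c_1e^(-t)sin(5t) + c_2e^(-t)cos(5t), z(t) = c_1e^(-t)cos(5t) + c_2e^(-t)sin(5t)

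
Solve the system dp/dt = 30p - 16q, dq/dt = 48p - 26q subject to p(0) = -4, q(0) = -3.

p(t) = -10e^(6t) + 6e^(-2t), q(t) = -15e^(6t) + 12e^(-2t)

Coefficient matrix A = [[30, -16], [48, -26]].
Characteristic polynomial det(A - λI) = λ^2 - 4λ - 12 = 0.
Eigenvalues λ = 6, -2.
For λ=6: (A-λI) row 1 is [24, -16], so an eigenvector is (-2, -3).
For λ=-2: (A-λI) row 1 is [32, -16], so an eigenvector is (1, 2).
General solution: c_1e^(6t)(-2,-3) + c_2e^(-2t)(1,2).
Applying p(0)=-4, q(0)=-3 gives c_1=5, c_2=6.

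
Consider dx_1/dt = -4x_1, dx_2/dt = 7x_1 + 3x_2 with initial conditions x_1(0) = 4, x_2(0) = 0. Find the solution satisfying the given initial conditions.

Coefficient matrix A = [[-4, 0], [7, 3]].
Characteristic polynomial det(A - λI) = λ^2 + λ - 12 = 0.
Eigenvalues λ = -4, 3.
For λ=-4: (A-λI) row 2 is [7, 7], so an eigenvector is (1, -1).
For λ=3: (A-λI) row 1 is [-7, 0], so an eigenvector is (0, 1).
General solution: c_1e^(-4t)(1,-1) + c_2e^(3t)(0,1).
Applying x_1(0)=4, x_2(0)=0 gives c_1=4, c_2=4.

x_1(t) = 4e^(-4t), x_2(t) = 4e^(3t) - 4e^(-4t)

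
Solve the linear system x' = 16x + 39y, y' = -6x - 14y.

x(t) = 3K_1e^(t)sin(3t) - 2K_1e^(t)cos(3t) - 2K_2e^(t)sin(3t) - 3K_2e^(t)cos(3t), y(t) = -K_1e^(t)sin(3t) + K_1e^(t)cos(3t) + K_2e^(t)sin(3t) + K_2e^(t)cos(3t)

Coefficient matrix A = [[16, 39], [-6, -14]].
Characteristic polynomial det(A - λI) = λ^2 - 2λ + 10 = 0.
Eigenvalues λ = 1 ± 3i (complex conjugate pair).
For λ=1+3i: an eigenvector is (-2,1) - i(3,-1) = (-2 - 3i, 1 + i).
A real fundamental pair from Re and Im of e^((1+3i)t)v: X_1 = e^(t)(cos(3t)·(-2,1) + sin(3t)·(3,-1)), X_2 = e^(t)(sin(3t)·(-2,1) - cos(3t)·(3,-1)).
General solution: K_1X_1 + K_2X_2.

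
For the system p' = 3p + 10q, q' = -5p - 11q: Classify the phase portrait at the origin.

A = [[3,10],[-5,-11]]; det(A-λI) = λ^2 + 8λ + 17.
λ = -4 ± i: negative real part.

stable spiral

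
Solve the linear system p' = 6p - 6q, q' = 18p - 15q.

p(t) = -c_1e^(-6t) - 2c_2e^(-3t), q(t) = -2c_1e^(-6t) - 3c_2e^(-3t)

Coefficient matrix A = [[6, -6], [18, -15]].
Characteristic polynomial det(A - λI) = λ^2 + 9λ + 18 = 0.
Eigenvalues λ = -6, -3.
For λ=-6: (A-λI) row 1 is [12, -6], so an eigenvector is (-1, -2).
For λ=-3: (A-λI) row 1 is [9, -6], so an eigenvector is (-2, -3).
General solution: c_1e^(-6t)(-1,-2) + c_2e^(-3t)(-2,-3).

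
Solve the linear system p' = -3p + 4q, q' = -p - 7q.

Coefficient matrix A = [[-3, 4], [-1, -7]].
Characteristic polynomial det(A - λI) = λ^2 + 10λ + 25 = 0.
Single eigenvalue λ = -5 with algebraic multiplicity 2.
Eigenvector v = (-2,1); generalized eigenvector w with (A-λI)w=v is (-3,1).
General solution: e^(-5t)[c_1·v + c_2·(t·v + w)].

p(t) = -2c_1e^(-5t) - 2c_2te^(-5t) - 3c_2e^(-5t), q(t) = c_1e^(-5t) + c_2te^(-5t) + c_2e^(-5t)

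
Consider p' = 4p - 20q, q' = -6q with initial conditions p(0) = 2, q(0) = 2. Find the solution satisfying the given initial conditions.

Coefficient matrix A = [[4, -20], [0, -6]].
Characteristic polynomial det(A - λI) = λ^2 + 2λ - 24 = 0.
Eigenvalues λ = 4, -6.
For λ=4: (A-λI) row 1 is [0, -20], so an eigenvector is (-1, 0).
For λ=-6: (A-λI) row 1 is [10, -20], so an eigenvector is (2, 1).
General solution: c_1e^(4t)(-1,0) + c_2e^(-6t)(2,1).
Applying p(0)=2, q(0)=2 gives c_1=2, c_2=2.

p(t) = -2e^(4t) + 4e^(-6t), q(t) = 2e^(-6t)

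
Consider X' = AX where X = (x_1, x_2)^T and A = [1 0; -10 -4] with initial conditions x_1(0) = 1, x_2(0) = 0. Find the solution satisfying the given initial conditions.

x_1(t) = e^(t), x_2(t) = -2e^(t) + 2e^(-4t)

Coefficient matrix A = [[1, 0], [-10, -4]].
Characteristic polynomial det(A - λI) = λ^2 + 3λ - 4 = 0.
Eigenvalues λ = -4, 1.
For λ=-4: (A-λI) row 1 is [5, 0], so an eigenvector is (0, -1).
For λ=1: (A-λI) row 2 is [-10, -5], so an eigenvector is (-1, 2).
General solution: C_1e^(-4t)(0,-1) + C_2e^(t)(-1,2).
Applying x_1(0)=1, x_2(0)=0 gives C_1=-2, C_2=-1.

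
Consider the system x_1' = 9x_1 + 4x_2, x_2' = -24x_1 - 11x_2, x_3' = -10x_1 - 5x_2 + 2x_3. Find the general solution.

x_1(t) = K_1e^(t) - K_2e^(-3t), x_2(t) = -2K_1e^(t) + 3K_2e^(-3t), x_3(t) = K_2e^(-3t) + K_3e^(2t)

Coefficient matrix A = [[9, 4, 0], [-24, -11, 0], [-10, -5, 2]].
det(A - λI) = 0 gives eigenvalues λ = 1, -3, 2.
For λ=1: eigenvector (1,-2,0).
For λ=-3: eigenvector (-1,3,1).
For λ=2: eigenvector (0,0,1).
General solution: K_1e^(t)(1,-2,0) + K_2e^(-3t)(-1,3,1) + K_3e^(2t)(0,0,1).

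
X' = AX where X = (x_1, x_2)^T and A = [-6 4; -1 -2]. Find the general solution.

Coefficient matrix A = [[-6, 4], [-1, -2]].
Characteristic polynomial det(A - λI) = λ^2 + 8λ + 16 = 0.
Single eigenvalue λ = -4 with algebraic multiplicity 2.
Eigenvector v = (2,1); generalized eigenvector w with (A-λI)w=v is (1,1).
General solution: e^(-4t)[c_1·v + c_2·(t·v + w)].

x_1(t) = 2c_1e^(-4t) + 2c_2te^(-4t) + c_2e^(-4t), x_2(t) = c_1e^(-4t) + c_2te^(-4t) + c_2e^(-4t)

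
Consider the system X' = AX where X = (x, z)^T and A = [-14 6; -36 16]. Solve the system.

x(t) = -C_1e^(4t) - C_2e^(-2t), z(t) = -3C_1e^(4t) - 2C_2e^(-2t)

Coefficient matrix A = [[-14, 6], [-36, 16]].
Characteristic polynomial det(A - λI) = λ^2 - 2λ - 8 = 0.
Eigenvalues λ = 4, -2.
For λ=4: (A-λI) row 1 is [-18, 6], so an eigenvector is (-1, -3).
For λ=-2: (A-λI) row 1 is [-12, 6], so an eigenvector is (-1, -2).
General solution: C_1e^(4t)(-1,-3) + C_2e^(-2t)(-1,-2).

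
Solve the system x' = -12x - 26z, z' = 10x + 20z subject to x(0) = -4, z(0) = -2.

Coefficient matrix A = [[-12, -26], [10, 20]].
Characteristic polynomial det(A - λI) = λ^2 - 8λ + 20 = 0.
Eigenvalues λ = 4 ± 2i (complex conjugate pair).
For λ=4+2i: an eigenvector is (2,-1) - i(-3,2) = (2 + 3i, -1 - 2i).
A real fundamental pair from Re and Im of e^((4+2i)t)v: X_1 = e^(4t)(cos(2t)·(2,-1) + sin(2t)·(-3,2)), X_2 = e^(4t)(sin(2t)·(2,-1) - cos(2t)·(-3,2)).
General solution: K_1X_1 + K_2X_2.
Applying x(0)=-4, z(0)=-2 gives K_1=-14, K_2=8.

x(t) = 58e^(4t)sin(2t) - 4e^(4t)cos(2t), z(t) = -36e^(4t)sin(2t) - 2e^(4t)cos(2t)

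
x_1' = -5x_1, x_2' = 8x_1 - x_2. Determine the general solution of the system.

Coefficient matrix A = [[-5, 0], [8, -1]].
Characteristic polynomial det(A - λI) = λ^2 + 6λ + 5 = 0.
Eigenvalues λ = -1, -5.
For λ=-1: (A-λI) row 1 is [-4, 0], so an eigenvector is (0, 1).
For λ=-5: (A-λI) row 2 is [8, 4], so an eigenvector is (1, -2).
General solution: c_1e^(-t)(0,1) + c_2e^(-5t)(1,-2).

x_1(t) = c_2e^(-5t), x_2(t) = c_1e^(-t) - 2c_2e^(-5t)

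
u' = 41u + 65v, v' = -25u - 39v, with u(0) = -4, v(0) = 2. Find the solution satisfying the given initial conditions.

u(t) = -6e^(t)sin(5t) - 4e^(t)cos(5t), v(t) = 4e^(t)sin(5t) + 2e^(t)cos(5t)

Coefficient matrix A = [[41, 65], [-25, -39]].
Characteristic polynomial det(A - λI) = λ^2 - 2λ + 26 = 0.
Eigenvalues λ = 1 ± 5i (complex conjugate pair).
For λ=1+5i: an eigenvector is (-2,1) - i(-3,2) = (-2 + 3i, 1 - 2i).
A real fundamental pair from Re and Im of e^((1+5i)t)v: X_1 = e^(t)(cos(5t)·(-2,1) + sin(5t)·(-3,2)), X_2 = e^(t)(sin(5t)·(-2,1) - cos(5t)·(-3,2)).
General solution: C_1X_1 + C_2X_2.
Applying u(0)=-4, v(0)=2 gives C_1=2, C_2=0.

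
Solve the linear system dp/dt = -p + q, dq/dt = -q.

Coefficient matrix A = [[-1, 1], [0, -1]].
Characteristic polynomial det(A - λI) = λ^2 + 2λ + 1 = 0.
Single eigenvalue λ = -1 with algebraic multiplicity 2.
Eigenvector v = (-1,0); generalized eigenvector w with (A-λI)w=v is (1,-1).
General solution: e^(-t)[K_1·v + K_2·(t·v + w)].

p(t) = -K_1e^(-t) - K_2te^(-t) + K_2e^(-t), q(t) = -K_2e^(-t)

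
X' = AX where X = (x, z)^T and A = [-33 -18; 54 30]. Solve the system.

x(t) = 2C_1e^(-6t) + C_2e^(3t), z(t) = -3C_1e^(-6t) - 2C_2e^(3t)

Coefficient matrix A = [[-33, -18], [54, 30]].
Characteristic polynomial det(A - λI) = λ^2 + 3λ - 18 = 0.
Eigenvalues λ = -6, 3.
For λ=-6: (A-λI) row 1 is [-27, -18], so an eigenvector is (2, -3).
For λ=3: (A-λI) row 1 is [-36, -18], so an eigenvector is (1, -2).
General solution: C_1e^(-6t)(2,-3) + C_2e^(3t)(1,-2).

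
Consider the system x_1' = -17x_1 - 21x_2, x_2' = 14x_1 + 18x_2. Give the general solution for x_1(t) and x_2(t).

x_1(t) = c_1e^(4t) - 3c_2e^(-3t), x_2(t) = -c_1e^(4t) + 2c_2e^(-3t)

Coefficient matrix A = [[-17, -21], [14, 18]].
Characteristic polynomial det(A - λI) = λ^2 - λ - 12 = 0.
Eigenvalues λ = 4, -3.
For λ=4: (A-λI) row 1 is [-21, -21], so an eigenvector is (1, -1).
For λ=-3: (A-λI) row 1 is [-14, -21], so an eigenvector is (-3, 2).
General solution: c_1e^(4t)(1,-1) + c_2e^(-3t)(-3,2).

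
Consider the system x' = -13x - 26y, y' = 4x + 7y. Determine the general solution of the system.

x(t) = 3c_1e^(-3t)sin(2t) + 2c_1e^(-3t)cos(2t) + 2c_2e^(-3t)sin(2t) - 3c_2e^(-3t)cos(2t), y(t) = -c_1e^(-3t)sin(2t) - c_1e^(-3t)cos(2t) - c_2e^(-3t)sin(2t) + c_2e^(-3t)cos(2t)

Coefficient matrix A = [[-13, -26], [4, 7]].
Characteristic polynomial det(A - λI) = λ^2 + 6λ + 13 = 0.
Eigenvalues λ = -3 ± 2i (complex conjugate pair).
For λ=-3+2i: an eigenvector is (2,-1) - i(3,-1) = (2 - 3i, -1 + i).
A real fundamental pair from Re and Im of e^((-3+2i)t)v: X_1 = e^(-3t)(cos(2t)·(2,-1) + sin(2t)·(3,-1)), X_2 = e^(-3t)(sin(2t)·(2,-1) - cos(2t)·(3,-1)).
General solution: c_1X_1 + c_2X_2.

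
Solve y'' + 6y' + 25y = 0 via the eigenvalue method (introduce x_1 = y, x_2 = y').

y(t) = c_1e^(-3t)cos(4t) + c_2e^(-3t)sin(4t)

Let x_1 = y, x_2 = y'. Then x_1' = x_2 and x_2' = -25x_1 - 6x_2.
A = [[0,1],[-25,-6]]; det(A-λI) = λ^2 + 6λ + 25.
Eigenvalues λ = -3 ± 4i.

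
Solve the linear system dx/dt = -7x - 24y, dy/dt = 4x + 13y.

x(t) = -3K_1e^(t) - 2K_2e^(5t), y(t) = K_1e^(t) + K_2e^(5t)

Coefficient matrix A = [[-7, -24], [4, 13]].
Characteristic polynomial det(A - λI) = λ^2 - 6λ + 5 = 0.
Eigenvalues λ = 1, 5.
For λ=1: (A-λI) row 1 is [-8, -24], so an eigenvector is (-3, 1).
For λ=5: (A-λI) row 1 is [-12, -24], so an eigenvector is (-2, 1).
General solution: K_1e^(t)(-3,1) + K_2e^(5t)(-2,1).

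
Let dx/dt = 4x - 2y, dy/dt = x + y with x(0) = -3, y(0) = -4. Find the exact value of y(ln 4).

-16

A = [[4,-2],[1,1]]; eigenvalues λ = 2, 3.
Eigenvectors: (-1,-1) for λ=2, (2,1) for λ=3.
From the initial condition, c_1 = 5, c_2 = 1.
y(ln 4) = (5)(4^2)(-1) + (1)(4^3)(1) = -16.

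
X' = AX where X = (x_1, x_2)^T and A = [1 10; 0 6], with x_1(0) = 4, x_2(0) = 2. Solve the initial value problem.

x_1(t) = 4e^(6t), x_2(t) = 2e^(6t)

Coefficient matrix A = [[1, 10], [0, 6]].
Characteristic polynomial det(A - λI) = λ^2 - 7λ + 6 = 0.
Eigenvalues λ = 1, 6.
For λ=1: (A-λI) row 1 is [0, 10], so an eigenvector is (1, 0).
For λ=6: (A-λI) row 1 is [-5, 10], so an eigenvector is (-2, -1).
General solution: c_1e^(t)(1,0) + c_2e^(6t)(-2,-1).
Applying x_1(0)=4, x_2(0)=2 gives c_1=0, c_2=-2.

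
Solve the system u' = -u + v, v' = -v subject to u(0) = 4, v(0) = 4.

u(t) = 4te^(-t) + 4e^(-t), v(t) = 4e^(-t)

Coefficient matrix A = [[-1, 1], [0, -1]].
Characteristic polynomial det(A - λI) = λ^2 + 2λ + 1 = 0.
Single eigenvalue λ = -1 with algebraic multiplicity 2.
Eigenvector v = (-1,0); generalized eigenvector w with (A-λI)w=v is (1,-1).
General solution: e^(-t)[K_1·v + K_2·(t·v + w)].
Applying u(0)=4, v(0)=4 gives K_1=-8, K_2=-4.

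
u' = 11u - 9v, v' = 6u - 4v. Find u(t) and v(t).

Coefficient matrix A = [[11, -9], [6, -4]].
Characteristic polynomial det(A - λI) = λ^2 - 7λ + 10 = 0.
Eigenvalues λ = 5, 2.
For λ=5: (A-λI) row 1 is [6, -9], so an eigenvector is (-3, -2).
For λ=2: (A-λI) row 1 is [9, -9], so an eigenvector is (1, 1).
General solution: C_1e^(5t)(-3,-2) + C_2e^(2t)(1,1).

u(t) = -3C_1e^(5t) + C_2e^(2t), v(t) = -2C_1e^(5t) + C_2e^(2t)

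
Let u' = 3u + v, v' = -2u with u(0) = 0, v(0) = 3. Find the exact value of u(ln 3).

18

A = [[3,1],[-2,0]]; eigenvalues λ = 1, 2.
Eigenvectors: (-1,2) for λ=1, (-1,1) for λ=2.
From the initial condition, c_1 = 3, c_2 = -3.
u(ln 3) = (3)(3^1)(-1) + (-3)(3^2)(-1) = 18.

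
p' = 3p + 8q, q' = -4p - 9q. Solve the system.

p(t) = C_1e^(-5t) - 2C_2e^(-t), q(t) = -C_1e^(-5t) + C_2e^(-t)

Coefficient matrix A = [[3, 8], [-4, -9]].
Characteristic polynomial det(A - λI) = λ^2 + 6λ + 5 = 0.
Eigenvalues λ = -5, -1.
For λ=-5: (A-λI) row 1 is [8, 8], so an eigenvector is (1, -1).
For λ=-1: (A-λI) row 1 is [4, 8], so an eigenvector is (-2, 1).
General solution: C_1e^(-5t)(1,-1) + C_2e^(-t)(-2,1).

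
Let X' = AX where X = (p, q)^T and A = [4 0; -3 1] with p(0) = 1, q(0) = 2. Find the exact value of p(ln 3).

81

A = [[4,0],[-3,1]]; eigenvalues λ = 4, 1.
Eigenvectors: (-1,1) for λ=4, (0,1) for λ=1.
From the initial condition, c_1 = -1, c_2 = 3.
p(ln 3) = (-1)(3^4)(-1) + (3)(3^1)(0) = 81.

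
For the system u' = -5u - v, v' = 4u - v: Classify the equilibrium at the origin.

A = [[-5,-1],[4,-1]]; det(A-λI) = λ^2 + 6λ + 9.
repeated λ = -3 with a single eigenvector.

stable improper node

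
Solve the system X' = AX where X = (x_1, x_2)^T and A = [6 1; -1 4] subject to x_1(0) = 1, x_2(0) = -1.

x_1(t) = e^(5t), x_2(t) = -e^(5t)

Coefficient matrix A = [[6, 1], [-1, 4]].
Characteristic polynomial det(A - λI) = λ^2 - 10λ + 25 = 0.
Single eigenvalue λ = 5 with algebraic multiplicity 2.
Eigenvector v = (1,-1); generalized eigenvector w with (A-λI)w=v is (-1,2).
General solution: e^(5t)[c_1·v + c_2·(t·v + w)].
Applying x_1(0)=1, x_2(0)=-1 gives c_1=1, c_2=0.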